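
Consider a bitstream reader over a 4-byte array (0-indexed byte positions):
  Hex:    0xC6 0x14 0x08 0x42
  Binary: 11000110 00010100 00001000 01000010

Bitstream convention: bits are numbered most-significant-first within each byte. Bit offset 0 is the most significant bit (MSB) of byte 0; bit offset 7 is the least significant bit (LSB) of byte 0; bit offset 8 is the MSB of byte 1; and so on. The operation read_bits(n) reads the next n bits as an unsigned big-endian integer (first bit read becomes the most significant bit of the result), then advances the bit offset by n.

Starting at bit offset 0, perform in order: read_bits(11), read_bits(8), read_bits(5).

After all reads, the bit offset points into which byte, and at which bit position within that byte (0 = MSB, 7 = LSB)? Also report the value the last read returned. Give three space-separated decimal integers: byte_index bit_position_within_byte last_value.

Read 1: bits[0:11] width=11 -> value=1584 (bin 11000110000); offset now 11 = byte 1 bit 3; 21 bits remain
Read 2: bits[11:19] width=8 -> value=160 (bin 10100000); offset now 19 = byte 2 bit 3; 13 bits remain
Read 3: bits[19:24] width=5 -> value=8 (bin 01000); offset now 24 = byte 3 bit 0; 8 bits remain

Answer: 3 0 8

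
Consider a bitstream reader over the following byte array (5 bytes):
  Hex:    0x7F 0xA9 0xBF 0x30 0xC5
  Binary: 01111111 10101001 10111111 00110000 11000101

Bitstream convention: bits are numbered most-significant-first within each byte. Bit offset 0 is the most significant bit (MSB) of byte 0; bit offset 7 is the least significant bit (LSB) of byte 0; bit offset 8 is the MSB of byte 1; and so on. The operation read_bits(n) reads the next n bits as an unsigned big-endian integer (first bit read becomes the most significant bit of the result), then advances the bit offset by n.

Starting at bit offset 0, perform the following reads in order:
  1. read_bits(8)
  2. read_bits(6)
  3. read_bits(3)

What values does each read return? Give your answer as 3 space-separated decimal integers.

Read 1: bits[0:8] width=8 -> value=127 (bin 01111111); offset now 8 = byte 1 bit 0; 32 bits remain
Read 2: bits[8:14] width=6 -> value=42 (bin 101010); offset now 14 = byte 1 bit 6; 26 bits remain
Read 3: bits[14:17] width=3 -> value=3 (bin 011); offset now 17 = byte 2 bit 1; 23 bits remain

Answer: 127 42 3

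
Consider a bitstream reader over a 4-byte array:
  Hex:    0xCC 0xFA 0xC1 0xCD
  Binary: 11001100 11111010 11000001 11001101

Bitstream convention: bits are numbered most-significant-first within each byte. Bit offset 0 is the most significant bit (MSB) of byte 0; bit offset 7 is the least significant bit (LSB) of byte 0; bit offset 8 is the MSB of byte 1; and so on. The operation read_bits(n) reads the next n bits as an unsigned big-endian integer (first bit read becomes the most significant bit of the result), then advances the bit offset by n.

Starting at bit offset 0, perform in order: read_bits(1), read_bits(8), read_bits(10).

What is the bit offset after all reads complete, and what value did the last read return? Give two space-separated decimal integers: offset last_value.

Answer: 19 982

Derivation:
Read 1: bits[0:1] width=1 -> value=1 (bin 1); offset now 1 = byte 0 bit 1; 31 bits remain
Read 2: bits[1:9] width=8 -> value=153 (bin 10011001); offset now 9 = byte 1 bit 1; 23 bits remain
Read 3: bits[9:19] width=10 -> value=982 (bin 1111010110); offset now 19 = byte 2 bit 3; 13 bits remain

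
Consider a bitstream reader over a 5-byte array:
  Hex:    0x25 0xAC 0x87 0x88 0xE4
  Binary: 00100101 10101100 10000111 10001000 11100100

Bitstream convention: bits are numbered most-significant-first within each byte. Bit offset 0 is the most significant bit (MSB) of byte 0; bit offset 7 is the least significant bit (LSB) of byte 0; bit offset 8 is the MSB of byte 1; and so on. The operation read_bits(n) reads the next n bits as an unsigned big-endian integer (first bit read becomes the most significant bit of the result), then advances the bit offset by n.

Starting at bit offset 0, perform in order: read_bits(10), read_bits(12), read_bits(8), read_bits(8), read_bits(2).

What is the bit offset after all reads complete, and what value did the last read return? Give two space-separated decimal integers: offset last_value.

Answer: 40 0

Derivation:
Read 1: bits[0:10] width=10 -> value=150 (bin 0010010110); offset now 10 = byte 1 bit 2; 30 bits remain
Read 2: bits[10:22] width=12 -> value=2849 (bin 101100100001); offset now 22 = byte 2 bit 6; 18 bits remain
Read 3: bits[22:30] width=8 -> value=226 (bin 11100010); offset now 30 = byte 3 bit 6; 10 bits remain
Read 4: bits[30:38] width=8 -> value=57 (bin 00111001); offset now 38 = byte 4 bit 6; 2 bits remain
Read 5: bits[38:40] width=2 -> value=0 (bin 00); offset now 40 = byte 5 bit 0; 0 bits remain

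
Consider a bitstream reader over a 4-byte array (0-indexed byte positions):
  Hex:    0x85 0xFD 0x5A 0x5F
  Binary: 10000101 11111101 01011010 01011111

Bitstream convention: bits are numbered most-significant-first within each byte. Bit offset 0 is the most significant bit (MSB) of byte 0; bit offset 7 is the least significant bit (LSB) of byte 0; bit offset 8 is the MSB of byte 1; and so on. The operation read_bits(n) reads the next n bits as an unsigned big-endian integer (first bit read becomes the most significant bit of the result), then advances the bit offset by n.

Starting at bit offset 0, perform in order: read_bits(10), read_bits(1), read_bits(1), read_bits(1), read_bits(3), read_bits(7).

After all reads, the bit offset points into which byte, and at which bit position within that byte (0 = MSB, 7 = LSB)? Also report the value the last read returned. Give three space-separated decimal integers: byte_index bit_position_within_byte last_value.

Read 1: bits[0:10] width=10 -> value=535 (bin 1000010111); offset now 10 = byte 1 bit 2; 22 bits remain
Read 2: bits[10:11] width=1 -> value=1 (bin 1); offset now 11 = byte 1 bit 3; 21 bits remain
Read 3: bits[11:12] width=1 -> value=1 (bin 1); offset now 12 = byte 1 bit 4; 20 bits remain
Read 4: bits[12:13] width=1 -> value=1 (bin 1); offset now 13 = byte 1 bit 5; 19 bits remain
Read 5: bits[13:16] width=3 -> value=5 (bin 101); offset now 16 = byte 2 bit 0; 16 bits remain
Read 6: bits[16:23] width=7 -> value=45 (bin 0101101); offset now 23 = byte 2 bit 7; 9 bits remain

Answer: 2 7 45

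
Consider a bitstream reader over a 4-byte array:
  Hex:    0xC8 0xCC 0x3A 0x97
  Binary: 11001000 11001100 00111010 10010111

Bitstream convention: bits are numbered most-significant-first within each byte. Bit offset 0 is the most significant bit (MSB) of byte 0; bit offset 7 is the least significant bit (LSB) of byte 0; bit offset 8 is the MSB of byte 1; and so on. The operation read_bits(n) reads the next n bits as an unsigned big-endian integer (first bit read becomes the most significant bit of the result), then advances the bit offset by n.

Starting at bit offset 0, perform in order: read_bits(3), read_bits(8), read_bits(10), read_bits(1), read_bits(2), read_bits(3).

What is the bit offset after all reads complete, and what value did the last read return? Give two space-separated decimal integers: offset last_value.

Answer: 27 4

Derivation:
Read 1: bits[0:3] width=3 -> value=6 (bin 110); offset now 3 = byte 0 bit 3; 29 bits remain
Read 2: bits[3:11] width=8 -> value=70 (bin 01000110); offset now 11 = byte 1 bit 3; 21 bits remain
Read 3: bits[11:21] width=10 -> value=391 (bin 0110000111); offset now 21 = byte 2 bit 5; 11 bits remain
Read 4: bits[21:22] width=1 -> value=0 (bin 0); offset now 22 = byte 2 bit 6; 10 bits remain
Read 5: bits[22:24] width=2 -> value=2 (bin 10); offset now 24 = byte 3 bit 0; 8 bits remain
Read 6: bits[24:27] width=3 -> value=4 (bin 100); offset now 27 = byte 3 bit 3; 5 bits remain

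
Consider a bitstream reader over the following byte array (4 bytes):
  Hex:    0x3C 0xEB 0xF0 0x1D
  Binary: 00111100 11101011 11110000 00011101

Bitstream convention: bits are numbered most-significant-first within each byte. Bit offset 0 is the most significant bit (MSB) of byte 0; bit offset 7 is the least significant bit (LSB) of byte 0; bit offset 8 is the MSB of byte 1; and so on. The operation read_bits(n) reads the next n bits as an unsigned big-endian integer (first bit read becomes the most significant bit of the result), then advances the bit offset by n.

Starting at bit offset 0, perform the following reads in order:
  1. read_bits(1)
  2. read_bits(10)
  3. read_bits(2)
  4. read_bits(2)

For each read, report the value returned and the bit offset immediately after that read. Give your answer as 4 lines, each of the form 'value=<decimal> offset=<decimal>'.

Read 1: bits[0:1] width=1 -> value=0 (bin 0); offset now 1 = byte 0 bit 1; 31 bits remain
Read 2: bits[1:11] width=10 -> value=487 (bin 0111100111); offset now 11 = byte 1 bit 3; 21 bits remain
Read 3: bits[11:13] width=2 -> value=1 (bin 01); offset now 13 = byte 1 bit 5; 19 bits remain
Read 4: bits[13:15] width=2 -> value=1 (bin 01); offset now 15 = byte 1 bit 7; 17 bits remain

Answer: value=0 offset=1
value=487 offset=11
value=1 offset=13
value=1 offset=15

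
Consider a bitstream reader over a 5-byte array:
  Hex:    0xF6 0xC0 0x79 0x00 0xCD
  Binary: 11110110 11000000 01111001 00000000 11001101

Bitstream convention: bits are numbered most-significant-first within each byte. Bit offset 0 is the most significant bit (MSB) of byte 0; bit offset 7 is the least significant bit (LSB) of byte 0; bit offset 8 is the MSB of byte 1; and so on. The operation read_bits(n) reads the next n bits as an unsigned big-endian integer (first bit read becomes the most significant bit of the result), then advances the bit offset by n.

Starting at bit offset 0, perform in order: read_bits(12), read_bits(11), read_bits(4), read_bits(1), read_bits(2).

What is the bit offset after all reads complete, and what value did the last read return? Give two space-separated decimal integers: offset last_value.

Read 1: bits[0:12] width=12 -> value=3948 (bin 111101101100); offset now 12 = byte 1 bit 4; 28 bits remain
Read 2: bits[12:23] width=11 -> value=60 (bin 00000111100); offset now 23 = byte 2 bit 7; 17 bits remain
Read 3: bits[23:27] width=4 -> value=8 (bin 1000); offset now 27 = byte 3 bit 3; 13 bits remain
Read 4: bits[27:28] width=1 -> value=0 (bin 0); offset now 28 = byte 3 bit 4; 12 bits remain
Read 5: bits[28:30] width=2 -> value=0 (bin 00); offset now 30 = byte 3 bit 6; 10 bits remain

Answer: 30 0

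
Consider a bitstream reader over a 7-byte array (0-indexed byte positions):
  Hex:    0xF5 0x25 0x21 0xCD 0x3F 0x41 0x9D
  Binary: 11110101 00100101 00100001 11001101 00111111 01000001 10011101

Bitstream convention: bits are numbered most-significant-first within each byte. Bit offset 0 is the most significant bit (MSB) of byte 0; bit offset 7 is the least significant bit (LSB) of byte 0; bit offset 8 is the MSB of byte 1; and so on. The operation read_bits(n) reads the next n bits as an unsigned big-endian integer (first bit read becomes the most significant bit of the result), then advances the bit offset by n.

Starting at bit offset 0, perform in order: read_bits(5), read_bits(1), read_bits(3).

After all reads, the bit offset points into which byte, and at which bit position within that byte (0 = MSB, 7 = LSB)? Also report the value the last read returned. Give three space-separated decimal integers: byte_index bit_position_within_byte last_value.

Answer: 1 1 2

Derivation:
Read 1: bits[0:5] width=5 -> value=30 (bin 11110); offset now 5 = byte 0 bit 5; 51 bits remain
Read 2: bits[5:6] width=1 -> value=1 (bin 1); offset now 6 = byte 0 bit 6; 50 bits remain
Read 3: bits[6:9] width=3 -> value=2 (bin 010); offset now 9 = byte 1 bit 1; 47 bits remain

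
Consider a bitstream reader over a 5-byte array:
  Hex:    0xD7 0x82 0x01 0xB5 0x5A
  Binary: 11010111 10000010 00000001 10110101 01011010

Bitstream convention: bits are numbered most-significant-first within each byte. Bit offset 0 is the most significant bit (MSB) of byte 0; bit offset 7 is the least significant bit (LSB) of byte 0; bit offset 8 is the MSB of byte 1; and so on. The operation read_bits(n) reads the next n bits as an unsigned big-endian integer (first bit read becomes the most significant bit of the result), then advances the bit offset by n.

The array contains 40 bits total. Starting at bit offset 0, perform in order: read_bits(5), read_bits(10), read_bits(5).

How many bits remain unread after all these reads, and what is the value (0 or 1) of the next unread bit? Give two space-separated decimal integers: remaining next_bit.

Answer: 20 0

Derivation:
Read 1: bits[0:5] width=5 -> value=26 (bin 11010); offset now 5 = byte 0 bit 5; 35 bits remain
Read 2: bits[5:15] width=10 -> value=961 (bin 1111000001); offset now 15 = byte 1 bit 7; 25 bits remain
Read 3: bits[15:20] width=5 -> value=0 (bin 00000); offset now 20 = byte 2 bit 4; 20 bits remain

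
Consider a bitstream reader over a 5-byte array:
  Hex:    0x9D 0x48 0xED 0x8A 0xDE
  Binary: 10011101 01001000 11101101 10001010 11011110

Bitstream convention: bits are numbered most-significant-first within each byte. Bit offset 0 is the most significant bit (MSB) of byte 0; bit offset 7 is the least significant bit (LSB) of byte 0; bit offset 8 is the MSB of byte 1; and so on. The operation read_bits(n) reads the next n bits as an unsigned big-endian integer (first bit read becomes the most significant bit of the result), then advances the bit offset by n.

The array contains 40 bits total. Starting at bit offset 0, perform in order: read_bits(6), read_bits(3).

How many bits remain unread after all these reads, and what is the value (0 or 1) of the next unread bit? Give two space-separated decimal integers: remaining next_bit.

Answer: 31 1

Derivation:
Read 1: bits[0:6] width=6 -> value=39 (bin 100111); offset now 6 = byte 0 bit 6; 34 bits remain
Read 2: bits[6:9] width=3 -> value=2 (bin 010); offset now 9 = byte 1 bit 1; 31 bits remain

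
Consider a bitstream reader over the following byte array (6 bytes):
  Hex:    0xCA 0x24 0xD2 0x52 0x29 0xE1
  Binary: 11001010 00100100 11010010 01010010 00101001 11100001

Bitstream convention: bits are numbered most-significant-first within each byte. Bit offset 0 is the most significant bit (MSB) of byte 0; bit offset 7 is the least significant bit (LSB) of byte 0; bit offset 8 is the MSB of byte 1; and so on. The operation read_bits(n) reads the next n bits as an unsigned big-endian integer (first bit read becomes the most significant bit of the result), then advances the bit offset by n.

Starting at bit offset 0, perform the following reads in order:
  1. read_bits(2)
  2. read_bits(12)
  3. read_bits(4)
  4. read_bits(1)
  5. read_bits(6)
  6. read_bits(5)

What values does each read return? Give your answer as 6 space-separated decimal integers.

Answer: 3 649 3 0 36 20

Derivation:
Read 1: bits[0:2] width=2 -> value=3 (bin 11); offset now 2 = byte 0 bit 2; 46 bits remain
Read 2: bits[2:14] width=12 -> value=649 (bin 001010001001); offset now 14 = byte 1 bit 6; 34 bits remain
Read 3: bits[14:18] width=4 -> value=3 (bin 0011); offset now 18 = byte 2 bit 2; 30 bits remain
Read 4: bits[18:19] width=1 -> value=0 (bin 0); offset now 19 = byte 2 bit 3; 29 bits remain
Read 5: bits[19:25] width=6 -> value=36 (bin 100100); offset now 25 = byte 3 bit 1; 23 bits remain
Read 6: bits[25:30] width=5 -> value=20 (bin 10100); offset now 30 = byte 3 bit 6; 18 bits remain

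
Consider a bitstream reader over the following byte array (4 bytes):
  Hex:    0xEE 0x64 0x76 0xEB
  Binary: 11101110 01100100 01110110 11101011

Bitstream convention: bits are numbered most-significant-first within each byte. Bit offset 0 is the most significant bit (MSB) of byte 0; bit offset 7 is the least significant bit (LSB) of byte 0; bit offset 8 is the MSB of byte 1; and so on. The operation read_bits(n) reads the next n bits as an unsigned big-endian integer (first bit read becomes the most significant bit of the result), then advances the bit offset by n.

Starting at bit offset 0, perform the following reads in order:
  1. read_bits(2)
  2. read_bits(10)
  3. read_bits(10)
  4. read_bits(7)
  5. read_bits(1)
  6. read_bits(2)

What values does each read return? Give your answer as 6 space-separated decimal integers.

Read 1: bits[0:2] width=2 -> value=3 (bin 11); offset now 2 = byte 0 bit 2; 30 bits remain
Read 2: bits[2:12] width=10 -> value=742 (bin 1011100110); offset now 12 = byte 1 bit 4; 20 bits remain
Read 3: bits[12:22] width=10 -> value=285 (bin 0100011101); offset now 22 = byte 2 bit 6; 10 bits remain
Read 4: bits[22:29] width=7 -> value=93 (bin 1011101); offset now 29 = byte 3 bit 5; 3 bits remain
Read 5: bits[29:30] width=1 -> value=0 (bin 0); offset now 30 = byte 3 bit 6; 2 bits remain
Read 6: bits[30:32] width=2 -> value=3 (bin 11); offset now 32 = byte 4 bit 0; 0 bits remain

Answer: 3 742 285 93 0 3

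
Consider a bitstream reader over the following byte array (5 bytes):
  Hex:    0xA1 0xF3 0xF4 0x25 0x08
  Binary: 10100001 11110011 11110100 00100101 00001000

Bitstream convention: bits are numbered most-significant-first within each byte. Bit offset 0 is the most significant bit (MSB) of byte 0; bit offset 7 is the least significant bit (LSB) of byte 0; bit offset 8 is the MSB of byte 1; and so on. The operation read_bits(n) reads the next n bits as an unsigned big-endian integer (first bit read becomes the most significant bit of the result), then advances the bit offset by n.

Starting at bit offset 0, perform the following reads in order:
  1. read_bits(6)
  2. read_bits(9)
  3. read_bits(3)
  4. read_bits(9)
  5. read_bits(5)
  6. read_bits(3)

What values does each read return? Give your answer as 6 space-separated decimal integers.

Answer: 40 249 7 417 5 0

Derivation:
Read 1: bits[0:6] width=6 -> value=40 (bin 101000); offset now 6 = byte 0 bit 6; 34 bits remain
Read 2: bits[6:15] width=9 -> value=249 (bin 011111001); offset now 15 = byte 1 bit 7; 25 bits remain
Read 3: bits[15:18] width=3 -> value=7 (bin 111); offset now 18 = byte 2 bit 2; 22 bits remain
Read 4: bits[18:27] width=9 -> value=417 (bin 110100001); offset now 27 = byte 3 bit 3; 13 bits remain
Read 5: bits[27:32] width=5 -> value=5 (bin 00101); offset now 32 = byte 4 bit 0; 8 bits remain
Read 6: bits[32:35] width=3 -> value=0 (bin 000); offset now 35 = byte 4 bit 3; 5 bits remain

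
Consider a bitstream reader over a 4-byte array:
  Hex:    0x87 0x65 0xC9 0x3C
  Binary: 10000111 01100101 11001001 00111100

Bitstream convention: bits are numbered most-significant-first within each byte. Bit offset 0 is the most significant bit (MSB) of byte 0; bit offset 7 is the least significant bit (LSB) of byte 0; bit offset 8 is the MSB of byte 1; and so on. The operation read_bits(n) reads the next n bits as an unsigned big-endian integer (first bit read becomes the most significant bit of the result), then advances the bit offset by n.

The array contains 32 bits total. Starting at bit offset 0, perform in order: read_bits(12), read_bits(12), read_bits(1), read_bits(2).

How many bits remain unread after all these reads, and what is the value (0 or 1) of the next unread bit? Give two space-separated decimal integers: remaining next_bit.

Answer: 5 1

Derivation:
Read 1: bits[0:12] width=12 -> value=2166 (bin 100001110110); offset now 12 = byte 1 bit 4; 20 bits remain
Read 2: bits[12:24] width=12 -> value=1481 (bin 010111001001); offset now 24 = byte 3 bit 0; 8 bits remain
Read 3: bits[24:25] width=1 -> value=0 (bin 0); offset now 25 = byte 3 bit 1; 7 bits remain
Read 4: bits[25:27] width=2 -> value=1 (bin 01); offset now 27 = byte 3 bit 3; 5 bits remain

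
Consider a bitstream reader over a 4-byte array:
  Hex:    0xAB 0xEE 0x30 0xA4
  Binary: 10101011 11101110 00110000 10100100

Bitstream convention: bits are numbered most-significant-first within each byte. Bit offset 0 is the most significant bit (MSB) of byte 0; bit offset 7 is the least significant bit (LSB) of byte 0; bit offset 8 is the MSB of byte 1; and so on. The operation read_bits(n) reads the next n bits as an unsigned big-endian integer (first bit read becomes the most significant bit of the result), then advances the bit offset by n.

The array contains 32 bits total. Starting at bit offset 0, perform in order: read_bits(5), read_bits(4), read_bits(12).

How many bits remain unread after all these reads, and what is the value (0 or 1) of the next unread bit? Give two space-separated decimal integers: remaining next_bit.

Answer: 11 0

Derivation:
Read 1: bits[0:5] width=5 -> value=21 (bin 10101); offset now 5 = byte 0 bit 5; 27 bits remain
Read 2: bits[5:9] width=4 -> value=7 (bin 0111); offset now 9 = byte 1 bit 1; 23 bits remain
Read 3: bits[9:21] width=12 -> value=3526 (bin 110111000110); offset now 21 = byte 2 bit 5; 11 bits remain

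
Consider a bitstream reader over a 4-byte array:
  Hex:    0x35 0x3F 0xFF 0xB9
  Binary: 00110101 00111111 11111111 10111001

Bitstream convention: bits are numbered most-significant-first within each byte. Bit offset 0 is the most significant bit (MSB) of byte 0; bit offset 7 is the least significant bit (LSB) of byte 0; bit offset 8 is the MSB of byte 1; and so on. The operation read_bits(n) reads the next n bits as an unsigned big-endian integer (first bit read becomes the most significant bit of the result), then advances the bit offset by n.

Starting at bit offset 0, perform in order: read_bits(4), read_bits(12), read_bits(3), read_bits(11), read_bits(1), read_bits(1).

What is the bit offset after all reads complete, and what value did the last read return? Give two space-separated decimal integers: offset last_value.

Answer: 32 1

Derivation:
Read 1: bits[0:4] width=4 -> value=3 (bin 0011); offset now 4 = byte 0 bit 4; 28 bits remain
Read 2: bits[4:16] width=12 -> value=1343 (bin 010100111111); offset now 16 = byte 2 bit 0; 16 bits remain
Read 3: bits[16:19] width=3 -> value=7 (bin 111); offset now 19 = byte 2 bit 3; 13 bits remain
Read 4: bits[19:30] width=11 -> value=2030 (bin 11111101110); offset now 30 = byte 3 bit 6; 2 bits remain
Read 5: bits[30:31] width=1 -> value=0 (bin 0); offset now 31 = byte 3 bit 7; 1 bits remain
Read 6: bits[31:32] width=1 -> value=1 (bin 1); offset now 32 = byte 4 bit 0; 0 bits remain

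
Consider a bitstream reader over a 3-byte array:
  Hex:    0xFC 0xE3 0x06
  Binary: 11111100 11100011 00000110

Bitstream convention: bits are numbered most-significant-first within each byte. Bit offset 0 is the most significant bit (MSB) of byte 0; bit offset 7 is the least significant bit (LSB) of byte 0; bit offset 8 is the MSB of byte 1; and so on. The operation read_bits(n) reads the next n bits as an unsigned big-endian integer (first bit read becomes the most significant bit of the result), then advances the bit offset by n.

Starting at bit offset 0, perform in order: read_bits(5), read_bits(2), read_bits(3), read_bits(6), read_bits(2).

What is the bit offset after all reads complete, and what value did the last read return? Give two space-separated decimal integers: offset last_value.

Answer: 18 0

Derivation:
Read 1: bits[0:5] width=5 -> value=31 (bin 11111); offset now 5 = byte 0 bit 5; 19 bits remain
Read 2: bits[5:7] width=2 -> value=2 (bin 10); offset now 7 = byte 0 bit 7; 17 bits remain
Read 3: bits[7:10] width=3 -> value=3 (bin 011); offset now 10 = byte 1 bit 2; 14 bits remain
Read 4: bits[10:16] width=6 -> value=35 (bin 100011); offset now 16 = byte 2 bit 0; 8 bits remain
Read 5: bits[16:18] width=2 -> value=0 (bin 00); offset now 18 = byte 2 bit 2; 6 bits remain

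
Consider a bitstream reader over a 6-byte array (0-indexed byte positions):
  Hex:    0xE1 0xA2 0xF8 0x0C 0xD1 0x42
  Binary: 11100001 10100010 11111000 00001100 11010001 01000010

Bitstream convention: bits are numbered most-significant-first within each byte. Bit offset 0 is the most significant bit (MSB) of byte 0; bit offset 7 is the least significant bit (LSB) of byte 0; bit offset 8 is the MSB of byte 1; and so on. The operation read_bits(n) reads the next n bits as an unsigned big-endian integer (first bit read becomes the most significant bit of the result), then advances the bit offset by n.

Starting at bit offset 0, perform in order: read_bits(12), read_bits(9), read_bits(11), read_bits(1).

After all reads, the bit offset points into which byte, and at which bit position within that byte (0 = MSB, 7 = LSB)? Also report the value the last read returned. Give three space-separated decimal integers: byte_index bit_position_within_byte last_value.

Read 1: bits[0:12] width=12 -> value=3610 (bin 111000011010); offset now 12 = byte 1 bit 4; 36 bits remain
Read 2: bits[12:21] width=9 -> value=95 (bin 001011111); offset now 21 = byte 2 bit 5; 27 bits remain
Read 3: bits[21:32] width=11 -> value=12 (bin 00000001100); offset now 32 = byte 4 bit 0; 16 bits remain
Read 4: bits[32:33] width=1 -> value=1 (bin 1); offset now 33 = byte 4 bit 1; 15 bits remain

Answer: 4 1 1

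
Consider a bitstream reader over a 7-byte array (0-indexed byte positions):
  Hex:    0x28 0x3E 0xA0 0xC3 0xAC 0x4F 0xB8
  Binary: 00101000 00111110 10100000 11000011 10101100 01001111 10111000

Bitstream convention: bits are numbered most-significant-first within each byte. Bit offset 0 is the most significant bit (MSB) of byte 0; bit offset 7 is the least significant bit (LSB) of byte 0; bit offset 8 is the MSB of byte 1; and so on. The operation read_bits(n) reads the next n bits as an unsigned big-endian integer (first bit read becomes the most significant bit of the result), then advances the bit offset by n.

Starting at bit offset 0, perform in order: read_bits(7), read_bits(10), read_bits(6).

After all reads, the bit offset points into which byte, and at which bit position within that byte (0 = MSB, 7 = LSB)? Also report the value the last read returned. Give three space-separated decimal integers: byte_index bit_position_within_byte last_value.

Answer: 2 7 16

Derivation:
Read 1: bits[0:7] width=7 -> value=20 (bin 0010100); offset now 7 = byte 0 bit 7; 49 bits remain
Read 2: bits[7:17] width=10 -> value=125 (bin 0001111101); offset now 17 = byte 2 bit 1; 39 bits remain
Read 3: bits[17:23] width=6 -> value=16 (bin 010000); offset now 23 = byte 2 bit 7; 33 bits remain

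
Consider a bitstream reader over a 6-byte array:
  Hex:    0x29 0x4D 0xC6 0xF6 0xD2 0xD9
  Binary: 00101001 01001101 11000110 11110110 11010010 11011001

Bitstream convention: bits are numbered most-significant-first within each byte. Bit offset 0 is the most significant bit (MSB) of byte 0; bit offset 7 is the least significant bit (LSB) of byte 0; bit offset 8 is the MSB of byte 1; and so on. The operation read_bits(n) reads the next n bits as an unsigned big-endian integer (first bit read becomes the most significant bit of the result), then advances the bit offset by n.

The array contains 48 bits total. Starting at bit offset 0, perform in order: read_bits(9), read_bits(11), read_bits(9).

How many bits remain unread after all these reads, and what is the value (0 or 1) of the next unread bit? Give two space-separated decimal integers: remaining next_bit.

Answer: 19 1

Derivation:
Read 1: bits[0:9] width=9 -> value=82 (bin 001010010); offset now 9 = byte 1 bit 1; 39 bits remain
Read 2: bits[9:20] width=11 -> value=1244 (bin 10011011100); offset now 20 = byte 2 bit 4; 28 bits remain
Read 3: bits[20:29] width=9 -> value=222 (bin 011011110); offset now 29 = byte 3 bit 5; 19 bits remain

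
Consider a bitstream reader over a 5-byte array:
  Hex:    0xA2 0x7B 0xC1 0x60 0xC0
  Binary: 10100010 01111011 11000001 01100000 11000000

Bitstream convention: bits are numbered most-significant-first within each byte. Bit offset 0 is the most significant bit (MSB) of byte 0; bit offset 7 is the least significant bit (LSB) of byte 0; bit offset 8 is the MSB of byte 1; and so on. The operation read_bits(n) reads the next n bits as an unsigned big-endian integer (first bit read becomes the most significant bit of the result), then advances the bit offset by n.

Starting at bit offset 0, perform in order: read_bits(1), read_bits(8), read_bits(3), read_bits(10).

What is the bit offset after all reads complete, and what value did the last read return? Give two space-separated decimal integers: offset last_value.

Read 1: bits[0:1] width=1 -> value=1 (bin 1); offset now 1 = byte 0 bit 1; 39 bits remain
Read 2: bits[1:9] width=8 -> value=68 (bin 01000100); offset now 9 = byte 1 bit 1; 31 bits remain
Read 3: bits[9:12] width=3 -> value=7 (bin 111); offset now 12 = byte 1 bit 4; 28 bits remain
Read 4: bits[12:22] width=10 -> value=752 (bin 1011110000); offset now 22 = byte 2 bit 6; 18 bits remain

Answer: 22 752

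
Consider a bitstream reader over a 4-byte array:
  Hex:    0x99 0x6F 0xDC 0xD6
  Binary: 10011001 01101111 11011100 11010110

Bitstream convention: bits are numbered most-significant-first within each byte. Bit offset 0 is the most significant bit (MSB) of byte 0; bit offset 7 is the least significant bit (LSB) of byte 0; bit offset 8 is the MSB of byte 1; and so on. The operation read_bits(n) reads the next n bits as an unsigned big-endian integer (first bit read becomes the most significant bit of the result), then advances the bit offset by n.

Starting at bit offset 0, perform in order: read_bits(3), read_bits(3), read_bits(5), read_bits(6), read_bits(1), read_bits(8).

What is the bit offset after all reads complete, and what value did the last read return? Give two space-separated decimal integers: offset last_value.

Answer: 26 115

Derivation:
Read 1: bits[0:3] width=3 -> value=4 (bin 100); offset now 3 = byte 0 bit 3; 29 bits remain
Read 2: bits[3:6] width=3 -> value=6 (bin 110); offset now 6 = byte 0 bit 6; 26 bits remain
Read 3: bits[6:11] width=5 -> value=11 (bin 01011); offset now 11 = byte 1 bit 3; 21 bits remain
Read 4: bits[11:17] width=6 -> value=31 (bin 011111); offset now 17 = byte 2 bit 1; 15 bits remain
Read 5: bits[17:18] width=1 -> value=1 (bin 1); offset now 18 = byte 2 bit 2; 14 bits remain
Read 6: bits[18:26] width=8 -> value=115 (bin 01110011); offset now 26 = byte 3 bit 2; 6 bits remain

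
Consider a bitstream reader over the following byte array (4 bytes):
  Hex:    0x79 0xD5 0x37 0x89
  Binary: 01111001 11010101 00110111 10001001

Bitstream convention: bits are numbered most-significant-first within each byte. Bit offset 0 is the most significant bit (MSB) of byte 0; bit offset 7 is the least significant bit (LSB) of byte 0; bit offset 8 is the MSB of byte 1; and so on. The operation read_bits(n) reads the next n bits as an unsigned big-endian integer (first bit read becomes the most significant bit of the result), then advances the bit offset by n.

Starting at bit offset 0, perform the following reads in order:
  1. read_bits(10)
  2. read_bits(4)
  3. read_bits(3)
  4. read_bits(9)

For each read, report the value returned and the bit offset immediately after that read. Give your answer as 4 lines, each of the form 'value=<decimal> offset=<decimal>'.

Answer: value=487 offset=10
value=5 offset=14
value=2 offset=17
value=222 offset=26

Derivation:
Read 1: bits[0:10] width=10 -> value=487 (bin 0111100111); offset now 10 = byte 1 bit 2; 22 bits remain
Read 2: bits[10:14] width=4 -> value=5 (bin 0101); offset now 14 = byte 1 bit 6; 18 bits remain
Read 3: bits[14:17] width=3 -> value=2 (bin 010); offset now 17 = byte 2 bit 1; 15 bits remain
Read 4: bits[17:26] width=9 -> value=222 (bin 011011110); offset now 26 = byte 3 bit 2; 6 bits remain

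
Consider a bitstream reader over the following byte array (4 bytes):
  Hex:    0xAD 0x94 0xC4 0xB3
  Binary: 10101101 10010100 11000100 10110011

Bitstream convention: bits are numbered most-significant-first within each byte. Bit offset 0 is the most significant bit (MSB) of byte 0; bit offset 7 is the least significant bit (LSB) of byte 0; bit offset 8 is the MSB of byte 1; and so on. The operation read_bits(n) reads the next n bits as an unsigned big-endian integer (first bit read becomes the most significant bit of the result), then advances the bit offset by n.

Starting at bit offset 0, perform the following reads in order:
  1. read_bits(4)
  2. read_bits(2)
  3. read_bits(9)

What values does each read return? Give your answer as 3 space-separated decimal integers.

Read 1: bits[0:4] width=4 -> value=10 (bin 1010); offset now 4 = byte 0 bit 4; 28 bits remain
Read 2: bits[4:6] width=2 -> value=3 (bin 11); offset now 6 = byte 0 bit 6; 26 bits remain
Read 3: bits[6:15] width=9 -> value=202 (bin 011001010); offset now 15 = byte 1 bit 7; 17 bits remain

Answer: 10 3 202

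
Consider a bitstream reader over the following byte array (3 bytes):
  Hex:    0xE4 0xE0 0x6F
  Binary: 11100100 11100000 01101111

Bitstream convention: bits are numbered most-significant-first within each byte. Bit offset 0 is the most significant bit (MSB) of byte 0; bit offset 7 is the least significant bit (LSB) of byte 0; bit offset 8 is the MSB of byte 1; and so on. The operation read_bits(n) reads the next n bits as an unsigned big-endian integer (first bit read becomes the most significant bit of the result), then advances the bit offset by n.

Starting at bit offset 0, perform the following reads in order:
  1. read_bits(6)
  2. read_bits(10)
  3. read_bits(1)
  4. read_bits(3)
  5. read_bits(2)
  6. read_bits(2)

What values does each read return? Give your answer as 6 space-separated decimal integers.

Answer: 57 224 0 6 3 3

Derivation:
Read 1: bits[0:6] width=6 -> value=57 (bin 111001); offset now 6 = byte 0 bit 6; 18 bits remain
Read 2: bits[6:16] width=10 -> value=224 (bin 0011100000); offset now 16 = byte 2 bit 0; 8 bits remain
Read 3: bits[16:17] width=1 -> value=0 (bin 0); offset now 17 = byte 2 bit 1; 7 bits remain
Read 4: bits[17:20] width=3 -> value=6 (bin 110); offset now 20 = byte 2 bit 4; 4 bits remain
Read 5: bits[20:22] width=2 -> value=3 (bin 11); offset now 22 = byte 2 bit 6; 2 bits remain
Read 6: bits[22:24] width=2 -> value=3 (bin 11); offset now 24 = byte 3 bit 0; 0 bits remain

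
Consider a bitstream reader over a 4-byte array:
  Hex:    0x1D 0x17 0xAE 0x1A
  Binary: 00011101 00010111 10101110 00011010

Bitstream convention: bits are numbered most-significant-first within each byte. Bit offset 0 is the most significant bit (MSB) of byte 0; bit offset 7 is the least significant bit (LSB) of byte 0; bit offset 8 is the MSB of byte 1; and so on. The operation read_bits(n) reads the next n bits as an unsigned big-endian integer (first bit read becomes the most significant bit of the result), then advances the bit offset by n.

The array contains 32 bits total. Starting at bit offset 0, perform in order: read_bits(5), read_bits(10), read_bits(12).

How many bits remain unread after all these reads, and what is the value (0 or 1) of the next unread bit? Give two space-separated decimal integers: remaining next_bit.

Read 1: bits[0:5] width=5 -> value=3 (bin 00011); offset now 5 = byte 0 bit 5; 27 bits remain
Read 2: bits[5:15] width=10 -> value=651 (bin 1010001011); offset now 15 = byte 1 bit 7; 17 bits remain
Read 3: bits[15:27] width=12 -> value=3440 (bin 110101110000); offset now 27 = byte 3 bit 3; 5 bits remain

Answer: 5 1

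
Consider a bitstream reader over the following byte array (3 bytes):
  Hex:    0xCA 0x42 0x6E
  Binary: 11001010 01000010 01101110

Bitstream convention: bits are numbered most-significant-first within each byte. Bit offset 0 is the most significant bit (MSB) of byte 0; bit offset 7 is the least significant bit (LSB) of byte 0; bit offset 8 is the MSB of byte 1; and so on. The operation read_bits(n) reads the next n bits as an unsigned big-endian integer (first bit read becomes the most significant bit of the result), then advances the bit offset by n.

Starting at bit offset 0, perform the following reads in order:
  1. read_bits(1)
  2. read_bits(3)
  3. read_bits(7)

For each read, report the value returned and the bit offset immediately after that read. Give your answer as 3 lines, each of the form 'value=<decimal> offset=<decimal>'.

Read 1: bits[0:1] width=1 -> value=1 (bin 1); offset now 1 = byte 0 bit 1; 23 bits remain
Read 2: bits[1:4] width=3 -> value=4 (bin 100); offset now 4 = byte 0 bit 4; 20 bits remain
Read 3: bits[4:11] width=7 -> value=82 (bin 1010010); offset now 11 = byte 1 bit 3; 13 bits remain

Answer: value=1 offset=1
value=4 offset=4
value=82 offset=11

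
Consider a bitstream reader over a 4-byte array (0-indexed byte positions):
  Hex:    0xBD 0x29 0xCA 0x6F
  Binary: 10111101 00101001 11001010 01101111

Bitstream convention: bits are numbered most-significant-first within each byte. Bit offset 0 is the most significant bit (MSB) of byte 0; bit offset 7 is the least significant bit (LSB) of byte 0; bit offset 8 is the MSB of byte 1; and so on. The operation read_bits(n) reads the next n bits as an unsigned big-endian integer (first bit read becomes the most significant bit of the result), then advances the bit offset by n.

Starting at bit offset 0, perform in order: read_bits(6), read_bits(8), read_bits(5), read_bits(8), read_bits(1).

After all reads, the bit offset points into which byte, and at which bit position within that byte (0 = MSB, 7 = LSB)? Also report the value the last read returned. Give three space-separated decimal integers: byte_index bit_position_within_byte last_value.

Answer: 3 4 0

Derivation:
Read 1: bits[0:6] width=6 -> value=47 (bin 101111); offset now 6 = byte 0 bit 6; 26 bits remain
Read 2: bits[6:14] width=8 -> value=74 (bin 01001010); offset now 14 = byte 1 bit 6; 18 bits remain
Read 3: bits[14:19] width=5 -> value=14 (bin 01110); offset now 19 = byte 2 bit 3; 13 bits remain
Read 4: bits[19:27] width=8 -> value=83 (bin 01010011); offset now 27 = byte 3 bit 3; 5 bits remain
Read 5: bits[27:28] width=1 -> value=0 (bin 0); offset now 28 = byte 3 bit 4; 4 bits remain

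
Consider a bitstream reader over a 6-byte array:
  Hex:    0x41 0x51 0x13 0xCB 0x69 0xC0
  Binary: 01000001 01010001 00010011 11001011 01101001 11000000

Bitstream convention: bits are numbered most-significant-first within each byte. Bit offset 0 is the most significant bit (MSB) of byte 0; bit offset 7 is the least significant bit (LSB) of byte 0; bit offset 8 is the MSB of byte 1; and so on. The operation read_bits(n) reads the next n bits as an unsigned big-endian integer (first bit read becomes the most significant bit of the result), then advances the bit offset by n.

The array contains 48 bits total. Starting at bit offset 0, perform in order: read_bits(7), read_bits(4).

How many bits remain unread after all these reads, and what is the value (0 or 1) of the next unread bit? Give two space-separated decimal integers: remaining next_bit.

Read 1: bits[0:7] width=7 -> value=32 (bin 0100000); offset now 7 = byte 0 bit 7; 41 bits remain
Read 2: bits[7:11] width=4 -> value=10 (bin 1010); offset now 11 = byte 1 bit 3; 37 bits remain

Answer: 37 1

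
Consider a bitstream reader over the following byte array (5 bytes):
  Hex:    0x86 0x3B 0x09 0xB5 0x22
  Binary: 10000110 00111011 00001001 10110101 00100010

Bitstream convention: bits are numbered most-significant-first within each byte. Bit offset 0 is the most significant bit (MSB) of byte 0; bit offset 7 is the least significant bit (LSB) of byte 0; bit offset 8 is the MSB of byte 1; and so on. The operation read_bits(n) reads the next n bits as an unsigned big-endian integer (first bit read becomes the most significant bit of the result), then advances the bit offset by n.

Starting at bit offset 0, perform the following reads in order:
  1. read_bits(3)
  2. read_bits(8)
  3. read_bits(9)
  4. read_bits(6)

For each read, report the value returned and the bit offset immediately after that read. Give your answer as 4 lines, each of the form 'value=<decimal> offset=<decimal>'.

Read 1: bits[0:3] width=3 -> value=4 (bin 100); offset now 3 = byte 0 bit 3; 37 bits remain
Read 2: bits[3:11] width=8 -> value=49 (bin 00110001); offset now 11 = byte 1 bit 3; 29 bits remain
Read 3: bits[11:20] width=9 -> value=432 (bin 110110000); offset now 20 = byte 2 bit 4; 20 bits remain
Read 4: bits[20:26] width=6 -> value=38 (bin 100110); offset now 26 = byte 3 bit 2; 14 bits remain

Answer: value=4 offset=3
value=49 offset=11
value=432 offset=20
value=38 offset=26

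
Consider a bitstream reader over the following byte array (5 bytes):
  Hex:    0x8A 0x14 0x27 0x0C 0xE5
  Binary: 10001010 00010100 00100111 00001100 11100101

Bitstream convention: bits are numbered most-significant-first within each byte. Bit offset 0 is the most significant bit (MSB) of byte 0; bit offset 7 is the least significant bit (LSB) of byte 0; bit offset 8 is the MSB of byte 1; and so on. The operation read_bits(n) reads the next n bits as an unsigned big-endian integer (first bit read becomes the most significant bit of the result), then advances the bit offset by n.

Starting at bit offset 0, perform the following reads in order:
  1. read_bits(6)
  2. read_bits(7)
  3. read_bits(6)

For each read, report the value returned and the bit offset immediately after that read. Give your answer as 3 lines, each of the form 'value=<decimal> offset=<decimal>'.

Answer: value=34 offset=6
value=66 offset=13
value=33 offset=19

Derivation:
Read 1: bits[0:6] width=6 -> value=34 (bin 100010); offset now 6 = byte 0 bit 6; 34 bits remain
Read 2: bits[6:13] width=7 -> value=66 (bin 1000010); offset now 13 = byte 1 bit 5; 27 bits remain
Read 3: bits[13:19] width=6 -> value=33 (bin 100001); offset now 19 = byte 2 bit 3; 21 bits remain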